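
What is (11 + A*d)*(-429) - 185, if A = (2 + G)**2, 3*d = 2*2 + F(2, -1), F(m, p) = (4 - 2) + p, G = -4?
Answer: -7764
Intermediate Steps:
F(m, p) = 2 + p
d = 5/3 (d = (2*2 + (2 - 1))/3 = (4 + 1)/3 = (1/3)*5 = 5/3 ≈ 1.6667)
A = 4 (A = (2 - 4)**2 = (-2)**2 = 4)
(11 + A*d)*(-429) - 185 = (11 + 4*(5/3))*(-429) - 185 = (11 + 20/3)*(-429) - 185 = (53/3)*(-429) - 185 = -7579 - 185 = -7764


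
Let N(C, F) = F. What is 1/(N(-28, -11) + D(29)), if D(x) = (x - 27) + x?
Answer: 1/20 ≈ 0.050000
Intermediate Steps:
D(x) = -27 + 2*x (D(x) = (-27 + x) + x = -27 + 2*x)
1/(N(-28, -11) + D(29)) = 1/(-11 + (-27 + 2*29)) = 1/(-11 + (-27 + 58)) = 1/(-11 + 31) = 1/20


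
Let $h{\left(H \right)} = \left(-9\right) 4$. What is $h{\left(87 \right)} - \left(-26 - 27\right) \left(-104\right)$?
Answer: $-5548$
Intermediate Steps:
$h{\left(H \right)} = -36$
$h{\left(87 \right)} - \left(-26 - 27\right) \left(-104\right) = -36 - \left(-26 - 27\right) \left(-104\right) = -36 - \left(-53\right) \left(-104\right) = -36 - 5512 = -5548$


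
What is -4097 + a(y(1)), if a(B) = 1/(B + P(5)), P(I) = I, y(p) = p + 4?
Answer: -40969/10 ≈ -4096.9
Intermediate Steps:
y(p) = 4 + p
a(B) = 1/(5 + B) (a(B) = 1/(B + 5) = 1/(5 + B))
-4097 + a(y(1)) = -4097 + 1/(5 + (4 + 1)) = -4097 + 1/(5 + 5) = -4097 + 1/10 = -4097 + ⅒ = -40969/10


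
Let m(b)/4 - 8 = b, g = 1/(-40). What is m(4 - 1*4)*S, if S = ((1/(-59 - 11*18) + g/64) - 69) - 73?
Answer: -22901951/5040 ≈ -4544.0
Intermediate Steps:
g = -1/40 ≈ -0.025000
m(b) = 32 + 4*b
S = -22901951/161280 (S = ((1/(-59 - 11*18) - 1/40/64) - 69) - 73 = (((1/18)/(-70) - 1/40*1/64) - 69) - 73 = ((-1/70*1/18 - 1/2560) - 69) - 73 = ((-1/1260 - 1/2560) - 69) - 73 = (-191/161280 - 69) - 73 = -11128511/161280 - 73 = -22901951/161280 ≈ -142.00)
m(4 - 1*4)*S = (32 + 4*(4 - 1*4))*(-22901951/161280) = (32 + 4*(4 - 4))*(-22901951/161280) = (32 + 4*0)*(-22901951/161280) = (32 + 0)*(-22901951/161280) = 32*(-22901951/161280) = -22901951/5040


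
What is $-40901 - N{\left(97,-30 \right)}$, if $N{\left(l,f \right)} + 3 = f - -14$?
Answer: $-40882$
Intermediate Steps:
$N{\left(l,f \right)} = 11 + f$ ($N{\left(l,f \right)} = -3 + \left(f - -14\right) = -3 + \left(f + 14\right) = -3 + \left(14 + f\right) = 11 + f$)
$-40901 - N{\left(97,-30 \right)} = -40901 - \left(11 - 30\right) = -40901 - -19 = -40901 + 19 = -40882$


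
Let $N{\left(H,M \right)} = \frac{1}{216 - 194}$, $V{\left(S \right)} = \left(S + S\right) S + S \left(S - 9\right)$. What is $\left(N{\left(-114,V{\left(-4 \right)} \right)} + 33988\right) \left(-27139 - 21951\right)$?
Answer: $- \frac{18353204665}{11} \approx -1.6685 \cdot 10^{9}$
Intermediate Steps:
$V{\left(S \right)} = 2 S^{2} + S \left(-9 + S\right)$ ($V{\left(S \right)} = 2 S S + S \left(-9 + S\right) = 2 S^{2} + S \left(-9 + S\right)$)
$N{\left(H,M \right)} = \frac{1}{22}$
$\left(N{\left(-114,V{\left(-4 \right)} \right)} + 33988\right) \left(-27139 - 21951\right) = \left(\frac{1}{22} + 33988\right) \left(-27139 - 21951\right) = \frac{747737}{22} \left(-49090\right) = - \frac{18353204665}{11}$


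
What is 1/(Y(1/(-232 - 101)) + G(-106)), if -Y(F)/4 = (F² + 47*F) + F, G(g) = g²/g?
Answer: -110889/11690302 ≈ -0.0094856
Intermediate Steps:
G(g) = g
Y(F) = -192*F - 4*F² (Y(F) = -4*((F² + 47*F) + F) = -4*(F² + 48*F) = -192*F - 4*F²)
1/(Y(1/(-232 - 101)) + G(-106)) = 1/(-4*(48 + 1/(-232 - 101))/(-232 - 101) - 106) = 1/(-4*(48 + 1/(-333))/(-333) - 106) = 1/(-4*(-1/333)*(48 - 1/333) - 106) = 1/(-4*(-1/333)*15983/333 - 106) = 1/(63932/110889 - 106) = 1/(-11690302/110889) = -110889/11690302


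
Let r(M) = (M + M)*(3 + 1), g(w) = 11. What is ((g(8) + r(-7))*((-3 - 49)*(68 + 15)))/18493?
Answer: 194220/18493 ≈ 10.502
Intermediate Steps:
r(M) = 8*M (r(M) = (2*M)*4 = 8*M)
((g(8) + r(-7))*((-3 - 49)*(68 + 15)))/18493 = ((11 + 8*(-7))*((-3 - 49)*(68 + 15)))/18493 = ((11 - 56)*(-52*83))*(1/18493) = -45*(-4316)*(1/18493) = 194220*(1/18493) = 194220/18493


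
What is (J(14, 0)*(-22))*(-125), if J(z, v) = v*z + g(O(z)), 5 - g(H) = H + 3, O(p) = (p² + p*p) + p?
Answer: -1111000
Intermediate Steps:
O(p) = p + 2*p² (O(p) = (p² + p²) + p = 2*p² + p = p + 2*p²)
g(H) = 2 - H (g(H) = 5 - (H + 3) = 5 - (3 + H) = 5 + (-3 - H) = 2 - H)
J(z, v) = 2 + v*z - z*(1 + 2*z) (J(z, v) = v*z + (2 - z*(1 + 2*z)) = 2 + v*z - z*(1 + 2*z))
(J(14, 0)*(-22))*(-125) = ((2 + 0*14 - 1*14*(1 + 2*14))*(-22))*(-125) = ((2 + 0 - 1*14*(1 + 28))*(-22))*(-125) = ((2 + 0 - 1*14*29)*(-22))*(-125) = ((2 + 0 - 406)*(-22))*(-125) = -404*(-22)*(-125) = 8888*(-125) = -1111000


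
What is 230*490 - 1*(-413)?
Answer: 113113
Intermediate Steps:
230*490 - 1*(-413) = 112700 + 413 = 113113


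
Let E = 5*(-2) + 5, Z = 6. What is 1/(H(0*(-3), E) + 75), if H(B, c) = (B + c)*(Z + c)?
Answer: 1/70 ≈ 0.014286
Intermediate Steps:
E = -5 (E = -10 + 5 = -5)
H(B, c) = (6 + c)*(B + c) (H(B, c) = (B + c)*(6 + c) = (6 + c)*(B + c))
1/(H(0*(-3), E) + 75) = 1/(((-5)² + 6*(0*(-3)) + 6*(-5) + (0*(-3))*(-5)) + 75) = 1/((25 + 6*0 - 30 + 0*(-5)) + 75) = 1/((25 + 0 - 30 + 0) + 75) = 1/(-5 + 75) = 1/70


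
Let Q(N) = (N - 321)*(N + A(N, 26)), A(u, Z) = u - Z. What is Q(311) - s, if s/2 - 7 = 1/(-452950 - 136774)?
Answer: -1761505587/294862 ≈ -5974.0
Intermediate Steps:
s = 4128067/294862 (s = 14 + 2/(-452950 - 136774) = 14 + 2/(-589724) = 14 + 2*(-1/589724) = 14 - 1/294862 = 4128067/294862 ≈ 14.000)
Q(N) = (-321 + N)*(-26 + 2*N) (Q(N) = (N - 321)*(N + (N - 1*26)) = (-321 + N)*(N + (N - 26)) = (-321 + N)*(N + (-26 + N)) = (-321 + N)*(-26 + 2*N))
Q(311) - s = (8346 - 668*311 + 2*311²) - 1*4128067/294862 = (8346 - 207748 + 2*96721) - 4128067/294862 = (8346 - 207748 + 193442) - 4128067/294862 = -5960 - 4128067/294862 = -1761505587/294862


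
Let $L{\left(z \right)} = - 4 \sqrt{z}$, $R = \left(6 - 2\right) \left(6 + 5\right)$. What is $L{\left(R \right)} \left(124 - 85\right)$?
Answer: $- 312 \sqrt{11} \approx -1034.8$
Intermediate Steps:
$R = 44$ ($R = 4 \cdot 11 = 44$)
$L{\left(R \right)} \left(124 - 85\right) = - 4 \sqrt{44} \left(124 - 85\right) = - 4 \cdot 2 \sqrt{11} \cdot 39 = - 8 \sqrt{11} \cdot 39 = - 312 \sqrt{11}$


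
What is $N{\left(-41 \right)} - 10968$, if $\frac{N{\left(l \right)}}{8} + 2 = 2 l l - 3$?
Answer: $15888$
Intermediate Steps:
$N{\left(l \right)} = -40 + 16 l^{2}$ ($N{\left(l \right)} = -16 + 8 \left(2 l l - 3\right) = -16 + 8 \left(2 l^{2} - 3\right) = -16 + 8 \left(-3 + 2 l^{2}\right) = -16 + \left(-24 + 16 l^{2}\right) = -40 + 16 l^{2}$)
$N{\left(-41 \right)} - 10968 = \left(-40 + 16 \left(-41\right)^{2}\right) - 10968 = \left(-40 + 16 \cdot 1681\right) - 10968 = \left(-40 + 26896\right) - 10968 = 26856 - 10968 = 15888$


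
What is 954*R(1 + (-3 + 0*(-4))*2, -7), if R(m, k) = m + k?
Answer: -11448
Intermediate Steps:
R(m, k) = k + m
954*R(1 + (-3 + 0*(-4))*2, -7) = 954*(-7 + (1 + (-3 + 0*(-4))*2)) = 954*(-7 + (1 + (-3 + 0)*2)) = 954*(-7 + (1 - 3*2)) = 954*(-7 + (1 - 6)) = 954*(-7 - 5) = 954*(-12) = -11448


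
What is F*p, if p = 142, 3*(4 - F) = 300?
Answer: -13632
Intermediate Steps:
F = -96 (F = 4 - ⅓*300 = 4 - 100 = -96)
F*p = -96*142 = -13632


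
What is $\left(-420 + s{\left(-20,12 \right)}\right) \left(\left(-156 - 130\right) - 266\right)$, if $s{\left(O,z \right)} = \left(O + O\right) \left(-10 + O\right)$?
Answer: $-430560$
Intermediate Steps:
$s{\left(O,z \right)} = 2 O \left(-10 + O\right)$
$\left(-420 + s{\left(-20,12 \right)}\right) \left(\left(-156 - 130\right) - 266\right) = \left(-420 + 2 \left(-20\right) \left(-10 - 20\right)\right) \left(\left(-156 - 130\right) - 266\right) = \left(-420 + 2 \left(-20\right) \left(-30\right)\right) \left(-286 - 266\right) = \left(-420 + 1200\right) \left(-552\right) = 780 \left(-552\right) = -430560$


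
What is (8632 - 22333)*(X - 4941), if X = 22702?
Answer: -243343461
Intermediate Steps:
(8632 - 22333)*(X - 4941) = (8632 - 22333)*(22702 - 4941) = -13701*17761 = -243343461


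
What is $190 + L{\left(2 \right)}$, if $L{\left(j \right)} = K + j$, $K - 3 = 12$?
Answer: $207$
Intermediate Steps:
$K = 15$ ($K = 3 + 12 = 15$)
$L{\left(j \right)} = 15 + j$
$190 + L{\left(2 \right)} = 190 + \left(15 + 2\right) = 190 + 17 = 207$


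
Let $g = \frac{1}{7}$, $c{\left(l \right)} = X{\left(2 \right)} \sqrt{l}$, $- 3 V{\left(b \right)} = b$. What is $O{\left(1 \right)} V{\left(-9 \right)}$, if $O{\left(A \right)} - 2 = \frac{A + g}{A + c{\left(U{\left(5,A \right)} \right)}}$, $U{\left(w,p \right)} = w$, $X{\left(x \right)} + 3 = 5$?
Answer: $\frac{774}{133} + \frac{48 \sqrt{5}}{133} \approx 6.6265$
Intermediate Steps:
$X{\left(x \right)} = 2$ ($X{\left(x \right)} = -3 + 5 = 2$)
$V{\left(b \right)} = - \frac{b}{3}$
$c{\left(l \right)} = 2 \sqrt{l}$
$g = \frac{1}{7} \approx 0.14286$
$O{\left(A \right)} = 2 + \frac{\frac{1}{7} + A}{A + 2 \sqrt{5}}$ ($O{\left(A \right)} = 2 + \frac{A + \frac{1}{7}}{A + 2 \sqrt{5}} = 2 + \frac{\frac{1}{7} + A}{A + 2 \sqrt{5}}$)
$O{\left(1 \right)} V{\left(-9 \right)} = \frac{1 + 21 \cdot 1 + 28 \sqrt{5}}{7 \left(1 + 2 \sqrt{5}\right)} \left(\left(- \frac{1}{3}\right) \left(-9\right)\right) = \frac{1 + 21 + 28 \sqrt{5}}{7 \left(1 + 2 \sqrt{5}\right)} 3 = \frac{22 + 28 \sqrt{5}}{7 \left(1 + 2 \sqrt{5}\right)} 3 = \frac{3 \left(22 + 28 \sqrt{5}\right)}{7 \left(1 + 2 \sqrt{5}\right)}$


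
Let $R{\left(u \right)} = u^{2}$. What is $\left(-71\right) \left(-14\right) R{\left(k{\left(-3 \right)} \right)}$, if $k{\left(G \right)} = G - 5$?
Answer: $63616$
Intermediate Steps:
$k{\left(G \right)} = -5 + G$
$\left(-71\right) \left(-14\right) R{\left(k{\left(-3 \right)} \right)} = \left(-71\right) \left(-14\right) \left(-5 - 3\right)^{2} = 994 \left(-8\right)^{2} = 994 \cdot 64 = 63616$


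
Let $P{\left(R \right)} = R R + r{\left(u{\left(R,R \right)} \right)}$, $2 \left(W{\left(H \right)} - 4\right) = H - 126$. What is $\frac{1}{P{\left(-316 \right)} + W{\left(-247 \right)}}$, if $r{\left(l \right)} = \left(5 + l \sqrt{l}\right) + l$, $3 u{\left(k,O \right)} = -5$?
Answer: $\frac{10765098}{1073030879663} + \frac{60 i \sqrt{15}}{1073030879663} \approx 1.0032 \cdot 10^{-5} + 2.1656 \cdot 10^{-10} i$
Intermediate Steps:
$u{\left(k,O \right)} = - \frac{5}{3}$ ($u{\left(k,O \right)} = \frac{1}{3} \left(-5\right) = - \frac{5}{3}$)
$r{\left(l \right)} = 5 + l + l^{\frac{3}{2}}$ ($r{\left(l \right)} = \left(5 + l^{\frac{3}{2}}\right) + l = 5 + l + l^{\frac{3}{2}}$)
$W{\left(H \right)} = -59 + \frac{H}{2}$ ($W{\left(H \right)} = 4 + \frac{H - 126}{2} = 4 + \frac{-126 + H}{2} = 4 + \left(-63 + \frac{H}{2}\right) = -59 + \frac{H}{2}$)
$P{\left(R \right)} = \frac{10}{3} + R^{2} - \frac{5 i \sqrt{15}}{9}$ ($P{\left(R \right)} = R R + \left(5 - \frac{5}{3} + \left(- \frac{5}{3}\right)^{\frac{3}{2}}\right) = R^{2} - \left(- \frac{10}{3} + \frac{5 i \sqrt{15}}{9}\right) = R^{2} + \left(\frac{10}{3} - \frac{5 i \sqrt{15}}{9}\right) = \frac{10}{3} + R^{2} - \frac{5 i \sqrt{15}}{9}$)
$\frac{1}{P{\left(-316 \right)} + W{\left(-247 \right)}} = \frac{1}{\left(\frac{10}{3} + \left(-316\right)^{2} - \frac{5 i \sqrt{15}}{9}\right) + \left(-59 + \frac{1}{2} \left(-247\right)\right)} = \frac{1}{\left(\frac{10}{3} + 99856 - \frac{5 i \sqrt{15}}{9}\right) - \frac{365}{2}} = \frac{1}{\left(\frac{299578}{3} - \frac{5 i \sqrt{15}}{9}\right) - \frac{365}{2}} = \frac{1}{\frac{598061}{6} - \frac{5 i \sqrt{15}}{9}}$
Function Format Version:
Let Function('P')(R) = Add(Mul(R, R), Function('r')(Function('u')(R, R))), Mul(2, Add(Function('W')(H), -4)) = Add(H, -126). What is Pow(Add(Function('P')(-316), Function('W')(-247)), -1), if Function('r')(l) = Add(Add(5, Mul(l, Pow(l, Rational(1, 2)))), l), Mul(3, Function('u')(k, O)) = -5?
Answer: Add(Rational(10765098, 1073030879663), Mul(Rational(60, 1073030879663), I, Pow(15, Rational(1, 2)))) ≈ Add(1.0032e-5, Mul(2.1656e-10, I))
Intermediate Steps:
Function('u')(k, O) = Rational(-5, 3) (Function('u')(k, O) = Mul(Rational(1, 3), -5) = Rational(-5, 3))
Function('r')(l) = Add(5, l, Pow(l, Rational(3, 2))) (Function('r')(l) = Add(Add(5, Pow(l, Rational(3, 2))), l) = Add(5, l, Pow(l, Rational(3, 2))))
Function('W')(H) = Add(-59, Mul(Rational(1, 2), H)) (Function('W')(H) = Add(4, Mul(Rational(1, 2), Add(H, -126))) = Add(4, Mul(Rational(1, 2), Add(-126, H))) = Add(4, Add(-63, Mul(Rational(1, 2), H))) = Add(-59, Mul(Rational(1, 2), H)))
Function('P')(R) = Add(Rational(10, 3), Pow(R, 2), Mul(Rational(-5, 9), I, Pow(15, Rational(1, 2)))) (Function('P')(R) = Add(Mul(R, R), Add(5, Rational(-5, 3), Pow(Rational(-5, 3), Rational(3, 2)))) = Add(Pow(R, 2), Add(5, Rational(-5, 3), Mul(Rational(-5, 9), I, Pow(15, Rational(1, 2))))) = Add(Pow(R, 2), Add(Rational(10, 3), Mul(Rational(-5, 9), I, Pow(15, Rational(1, 2))))) = Add(Rational(10, 3), Pow(R, 2), Mul(Rational(-5, 9), I, Pow(15, Rational(1, 2)))))
Pow(Add(Function('P')(-316), Function('W')(-247)), -1) = Pow(Add(Add(Rational(10, 3), Pow(-316, 2), Mul(Rational(-5, 9), I, Pow(15, Rational(1, 2)))), Add(-59, Mul(Rational(1, 2), -247))), -1) = Pow(Add(Add(Rational(10, 3), 99856, Mul(Rational(-5, 9), I, Pow(15, Rational(1, 2)))), Add(-59, Rational(-247, 2))), -1) = Pow(Add(Add(Rational(299578, 3), Mul(Rational(-5, 9), I, Pow(15, Rational(1, 2)))), Rational(-365, 2)), -1) = Pow(Add(Rational(598061, 6), Mul(Rational(-5, 9), I, Pow(15, Rational(1, 2)))), -1)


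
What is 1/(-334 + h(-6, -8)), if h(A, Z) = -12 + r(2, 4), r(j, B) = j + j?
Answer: -1/342 ≈ -0.0029240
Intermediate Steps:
r(j, B) = 2*j
h(A, Z) = -8 (h(A, Z) = -12 + 2*2 = -12 + 4 = -8)
1/(-334 + h(-6, -8)) = 1/(-334 - 8) = 1/(-342) = -1/342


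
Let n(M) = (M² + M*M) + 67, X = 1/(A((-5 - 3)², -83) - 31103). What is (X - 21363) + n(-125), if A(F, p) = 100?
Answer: 308603861/31003 ≈ 9954.0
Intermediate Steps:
X = -1/31003 (X = 1/(100 - 31103) = 1/(-31003) = -1/31003 ≈ -3.2255e-5)
n(M) = 67 + 2*M² (n(M) = (M² + M²) + 67 = 2*M² + 67 = 67 + 2*M²)
(X - 21363) + n(-125) = (-1/31003 - 21363) + (67 + 2*(-125)²) = -662317090/31003 + (67 + 2*15625) = -662317090/31003 + (67 + 31250) = -662317090/31003 + 31317 = 308603861/31003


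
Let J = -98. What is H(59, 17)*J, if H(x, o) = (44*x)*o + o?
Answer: -4326602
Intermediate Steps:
H(x, o) = o + 44*o*x (H(x, o) = 44*o*x + o = o + 44*o*x)
H(59, 17)*J = (17*(1 + 44*59))*(-98) = (17*(1 + 2596))*(-98) = (17*2597)*(-98) = 44149*(-98) = -4326602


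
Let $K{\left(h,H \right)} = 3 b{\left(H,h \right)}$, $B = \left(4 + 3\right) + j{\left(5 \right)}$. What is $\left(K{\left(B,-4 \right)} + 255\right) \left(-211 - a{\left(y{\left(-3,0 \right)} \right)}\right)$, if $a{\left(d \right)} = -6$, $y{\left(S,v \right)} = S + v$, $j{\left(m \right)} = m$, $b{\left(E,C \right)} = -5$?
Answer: $-49200$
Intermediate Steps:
$B = 12$ ($B = \left(4 + 3\right) + 5 = 7 + 5 = 12$)
$K{\left(h,H \right)} = -15$ ($K{\left(h,H \right)} = 3 \left(-5\right) = -15$)
$\left(K{\left(B,-4 \right)} + 255\right) \left(-211 - a{\left(y{\left(-3,0 \right)} \right)}\right) = \left(-15 + 255\right) \left(-211 - -6\right) = 240 \left(-211 + 6\right) = 240 \left(-205\right) = -49200$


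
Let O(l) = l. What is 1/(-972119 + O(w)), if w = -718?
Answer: -1/972837 ≈ -1.0279e-6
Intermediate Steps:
1/(-972119 + O(w)) = 1/(-972119 - 718) = 1/(-972837) = -1/972837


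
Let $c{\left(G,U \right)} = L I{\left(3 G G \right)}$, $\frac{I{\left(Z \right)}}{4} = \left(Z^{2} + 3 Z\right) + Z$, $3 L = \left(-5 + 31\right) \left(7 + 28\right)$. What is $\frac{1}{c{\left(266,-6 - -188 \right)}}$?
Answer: $\frac{1}{54671044180480} \approx 1.8291 \cdot 10^{-14}$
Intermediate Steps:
$L = \frac{910}{3}$ ($L = \frac{\left(-5 + 31\right) \left(7 + 28\right)}{3} = \frac{26 \cdot 35}{3} = \frac{1}{3} \cdot 910 = \frac{910}{3} \approx 303.33$)
$I{\left(Z \right)} = 4 Z^{2} + 16 Z$ ($I{\left(Z \right)} = 4 \left(\left(Z^{2} + 3 Z\right) + Z\right) = 4 \left(Z^{2} + 4 Z\right) = 4 Z^{2} + 16 Z$)
$c{\left(G,U \right)} = 3640 G^{2} \left(4 + 3 G^{2}\right)$ ($c{\left(G,U \right)} = \frac{910 \cdot 4 \cdot 3 G G \left(4 + 3 G G\right)}{3} = \frac{910 \cdot 4 \cdot 3 G^{2} \left(4 + 3 G^{2}\right)}{3} = \frac{910 \cdot 12 G^{2} \left(4 + 3 G^{2}\right)}{3} = 3640 G^{2} \left(4 + 3 G^{2}\right)$)
$\frac{1}{c{\left(266,-6 - -188 \right)}} = \frac{1}{266^{2} \left(14560 + 10920 \cdot 266^{2}\right)} = \frac{1}{70756 \left(14560 + 10920 \cdot 70756\right)} = \frac{1}{70756 \left(14560 + 772655520\right)} = \frac{1}{70756 \cdot 772670080} = \frac{1}{54671044180480}$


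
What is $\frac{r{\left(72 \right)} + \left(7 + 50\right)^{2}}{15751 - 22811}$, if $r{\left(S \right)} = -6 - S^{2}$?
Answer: $\frac{1941}{7060} \approx 0.27493$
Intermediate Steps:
$\frac{r{\left(72 \right)} + \left(7 + 50\right)^{2}}{15751 - 22811} = \frac{\left(-6 - 72^{2}\right) + \left(7 + 50\right)^{2}}{15751 - 22811} = \frac{\left(-6 - 5184\right) + 57^{2}}{-7060} = \left(\left(-6 - 5184\right) + 3249\right) \left(- \frac{1}{7060}\right) = \left(-5190 + 3249\right) \left(- \frac{1}{7060}\right) = \left(-1941\right) \left(- \frac{1}{7060}\right) = \frac{1941}{7060}$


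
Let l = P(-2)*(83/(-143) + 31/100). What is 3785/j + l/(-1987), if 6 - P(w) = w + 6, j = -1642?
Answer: -13441833659/5831994025 ≈ -2.3048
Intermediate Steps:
P(w) = -w (P(w) = 6 - (w + 6) = 6 - (6 + w) = 6 + (-6 - w) = -w)
l = -3867/7150 (l = (-1*(-2))*(83/(-143) + 31/100) = 2*(83*(-1/143) + 31*(1/100)) = 2*(-83/143 + 31/100) = 2*(-3867/14300) = -3867/7150 ≈ -0.54084)
3785/j + l/(-1987) = 3785/(-1642) - 3867/7150/(-1987) = 3785*(-1/1642) - 3867/7150*(-1/1987) = -3785/1642 + 3867/14207050 = -13441833659/5831994025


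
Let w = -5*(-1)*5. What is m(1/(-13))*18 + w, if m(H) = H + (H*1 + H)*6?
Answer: 7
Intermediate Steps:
m(H) = 13*H (m(H) = H + (H + H)*6 = H + (2*H)*6 = H + 12*H = 13*H)
w = 25 (w = 5*5 = 25)
m(1/(-13))*18 + w = (13/(-13))*18 + 25 = (13*(-1/13))*18 + 25 = -1*18 + 25 = -18 + 25 = 7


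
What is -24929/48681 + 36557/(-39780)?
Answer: -307922993/215170020 ≈ -1.4311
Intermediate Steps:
-24929/48681 + 36557/(-39780) = -24929*1/48681 + 36557*(-1/39780) = -24929/48681 - 36557/39780 = -307922993/215170020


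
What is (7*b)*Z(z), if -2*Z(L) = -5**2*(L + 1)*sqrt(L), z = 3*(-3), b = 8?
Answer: -16800*I ≈ -16800.0*I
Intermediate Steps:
z = -9
Z(L) = sqrt(L)*(25 + 25*L)/2 (Z(L) = -(-1)*(5**2*(L + 1))*sqrt(L)/2 = -(-1)*(25*(1 + L))*sqrt(L)/2 = -(-1)*(25 + 25*L)*sqrt(L)/2 = -(-1)*sqrt(L)*(25 + 25*L)/2 = sqrt(L)*(25 + 25*L)/2)
(7*b)*Z(z) = (7*8)*(25*sqrt(-9)*(1 - 9)/2) = 56*((25/2)*(3*I)*(-8)) = 56*(-300*I) = -16800*I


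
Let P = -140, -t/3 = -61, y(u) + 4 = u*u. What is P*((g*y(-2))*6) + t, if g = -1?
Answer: 183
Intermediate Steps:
y(u) = -4 + u² (y(u) = -4 + u*u = -4 + u²)
t = 183 (t = -3*(-61) = 183)
P*((g*y(-2))*6) + t = -140*(-(-4 + (-2)²))*6 + 183 = -140*(-(-4 + 4))*6 + 183 = -140*(-1*0)*6 + 183 = -0*6 + 183 = -140*0 + 183 = 0 + 183 = 183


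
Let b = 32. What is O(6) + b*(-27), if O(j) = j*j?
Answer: -828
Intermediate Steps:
O(j) = j²
O(6) + b*(-27) = 6² + 32*(-27) = 36 - 864 = -828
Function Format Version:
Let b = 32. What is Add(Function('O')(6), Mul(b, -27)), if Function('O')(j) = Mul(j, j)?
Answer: -828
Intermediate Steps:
Function('O')(j) = Pow(j, 2)
Add(Function('O')(6), Mul(b, -27)) = Add(Pow(6, 2), Mul(32, -27)) = Add(36, -864) = -828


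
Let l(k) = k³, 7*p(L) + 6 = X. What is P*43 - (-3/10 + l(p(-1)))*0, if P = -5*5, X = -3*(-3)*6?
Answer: -1075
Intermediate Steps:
X = 54 (X = 9*6 = 54)
p(L) = 48/7 (p(L) = -6/7 + (⅐)*54 = -6/7 + 54/7 = 48/7)
P = -25
P*43 - (-3/10 + l(p(-1)))*0 = -25*43 - (-3/10 + (48/7)³)*0 = -1075 - (-3*⅒ + 110592/343)*0 = -1075 - (-3/10 + 110592/343)*0 = -1075 - 1104891*0/3430 = -1075 - 1*0 = -1075 + 0 = -1075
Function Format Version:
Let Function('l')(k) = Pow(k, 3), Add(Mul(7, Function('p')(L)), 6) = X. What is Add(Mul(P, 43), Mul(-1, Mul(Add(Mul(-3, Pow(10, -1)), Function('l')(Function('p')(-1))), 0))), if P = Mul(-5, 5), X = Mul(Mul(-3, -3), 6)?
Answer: -1075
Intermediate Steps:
X = 54 (X = Mul(9, 6) = 54)
Function('p')(L) = Rational(48, 7) (Function('p')(L) = Add(Rational(-6, 7), Mul(Rational(1, 7), 54)) = Add(Rational(-6, 7), Rational(54, 7)) = Rational(48, 7))
P = -25
Add(Mul(P, 43), Mul(-1, Mul(Add(Mul(-3, Pow(10, -1)), Function('l')(Function('p')(-1))), 0))) = Add(Mul(-25, 43), Mul(-1, Mul(Add(Mul(-3, Pow(10, -1)), Pow(Rational(48, 7), 3)), 0))) = Add(-1075, Mul(-1, Mul(Add(Mul(-3, Rational(1, 10)), Rational(110592, 343)), 0))) = Add(-1075, Mul(-1, Mul(Add(Rational(-3, 10), Rational(110592, 343)), 0))) = Add(-1075, Mul(-1, Mul(Rational(1104891, 3430), 0))) = Add(-1075, Mul(-1, 0)) = Add(-1075, 0) = -1075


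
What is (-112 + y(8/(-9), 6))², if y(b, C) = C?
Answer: 11236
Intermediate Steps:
(-112 + y(8/(-9), 6))² = (-112 + 6)² = (-106)² = 11236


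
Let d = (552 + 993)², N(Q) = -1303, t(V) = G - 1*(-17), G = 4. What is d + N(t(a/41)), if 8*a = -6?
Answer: 2385722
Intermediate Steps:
a = -¾ (a = (⅛)*(-6) = -¾ ≈ -0.75000)
t(V) = 21 (t(V) = 4 - 1*(-17) = 4 + 17 = 21)
d = 2387025 (d = 1545² = 2387025)
d + N(t(a/41)) = 2387025 - 1303 = 2385722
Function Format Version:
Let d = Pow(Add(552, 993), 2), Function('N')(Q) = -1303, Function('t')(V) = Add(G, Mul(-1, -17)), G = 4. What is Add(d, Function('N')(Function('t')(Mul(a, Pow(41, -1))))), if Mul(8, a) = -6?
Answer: 2385722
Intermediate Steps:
a = Rational(-3, 4) (a = Mul(Rational(1, 8), -6) = Rational(-3, 4) ≈ -0.75000)
Function('t')(V) = 21 (Function('t')(V) = Add(4, Mul(-1, -17)) = Add(4, 17) = 21)
d = 2387025 (d = Pow(1545, 2) = 2387025)
Add(d, Function('N')(Function('t')(Mul(a, Pow(41, -1))))) = Add(2387025, -1303) = 2385722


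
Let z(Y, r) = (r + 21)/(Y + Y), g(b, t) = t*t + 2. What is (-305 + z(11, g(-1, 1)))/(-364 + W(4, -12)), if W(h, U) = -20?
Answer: 3343/4224 ≈ 0.79143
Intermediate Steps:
g(b, t) = 2 + t² (g(b, t) = t² + 2 = 2 + t²)
z(Y, r) = (21 + r)/(2*Y) (z(Y, r) = (21 + r)/((2*Y)) = (21 + r)*(1/(2*Y)) = (21 + r)/(2*Y))
(-305 + z(11, g(-1, 1)))/(-364 + W(4, -12)) = (-305 + (½)*(21 + (2 + 1²))/11)/(-364 - 20) = (-305 + (½)*(1/11)*(21 + (2 + 1)))/(-384) = (-305 + (½)*(1/11)*(21 + 3))*(-1/384) = (-305 + (½)*(1/11)*24)*(-1/384) = (-305 + 12/11)*(-1/384) = -3343/11*(-1/384) = 3343/4224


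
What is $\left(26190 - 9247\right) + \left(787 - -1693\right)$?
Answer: $19423$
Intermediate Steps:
$\left(26190 - 9247\right) + \left(787 - -1693\right) = 16943 + \left(787 + 1693\right) = 16943 + 2480 = 19423$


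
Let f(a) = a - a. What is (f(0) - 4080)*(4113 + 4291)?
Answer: -34288320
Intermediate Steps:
f(a) = 0
(f(0) - 4080)*(4113 + 4291) = (0 - 4080)*(4113 + 4291) = -4080*8404 = -34288320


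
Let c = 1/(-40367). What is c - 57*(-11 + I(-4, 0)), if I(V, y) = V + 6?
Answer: 20708270/40367 ≈ 513.00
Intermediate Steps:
I(V, y) = 6 + V
c = -1/40367 ≈ -2.4773e-5
c - 57*(-11 + I(-4, 0)) = -1/40367 - 57*(-11 + (6 - 4)) = -1/40367 - 57*(-11 + 2) = -1/40367 - 57*(-9) = -1/40367 + 513 = 20708270/40367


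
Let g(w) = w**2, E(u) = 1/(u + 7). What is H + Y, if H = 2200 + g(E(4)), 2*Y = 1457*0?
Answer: 266201/121 ≈ 2200.0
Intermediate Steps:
E(u) = 1/(7 + u)
Y = 0 (Y = (1457*0)/2 = (1/2)*0 = 0)
H = 266201/121 (H = 2200 + (1/(7 + 4))**2 = 2200 + (1/11)**2 = 2200 + 1/121 = 266201/121 ≈ 2200.0)
H + Y = 266201/121 + 0 = 266201/121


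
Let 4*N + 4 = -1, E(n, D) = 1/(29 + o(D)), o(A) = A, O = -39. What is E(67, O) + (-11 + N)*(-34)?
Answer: 2082/5 ≈ 416.40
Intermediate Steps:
E(n, D) = 1/(29 + D)
N = -5/4 (N = -1 + (¼)*(-1) = -1 - ¼ = -5/4 ≈ -1.2500)
E(67, O) + (-11 + N)*(-34) = 1/(29 - 39) + (-11 - 5/4)*(-34) = 1/(-10) - 49/4*(-34) = -⅒ + 833/2 = 2082/5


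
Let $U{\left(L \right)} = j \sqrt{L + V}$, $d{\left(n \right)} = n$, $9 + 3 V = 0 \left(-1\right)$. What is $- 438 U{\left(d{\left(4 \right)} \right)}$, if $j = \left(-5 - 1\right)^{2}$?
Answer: $-15768$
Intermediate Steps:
$V = -3$ ($V = -3 + \frac{0 \left(-1\right)}{3} = -3 + \frac{1}{3} \cdot 0 = -3 + 0 = -3$)
$j = 36$ ($j = \left(-6\right)^{2} = 36$)
$U{\left(L \right)} = 36 \sqrt{-3 + L}$ ($U{\left(L \right)} = 36 \sqrt{L - 3} = 36 \sqrt{-3 + L}$)
$- 438 U{\left(d{\left(4 \right)} \right)} = - 438 \cdot 36 \sqrt{-3 + 4} = - 438 \cdot 36 \sqrt{1} = - 438 \cdot 36 \cdot 1 = \left(-438\right) 36 = -15768$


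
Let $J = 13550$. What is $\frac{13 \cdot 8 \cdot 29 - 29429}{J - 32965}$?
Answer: $\frac{26413}{19415} \approx 1.3604$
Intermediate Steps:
$\frac{13 \cdot 8 \cdot 29 - 29429}{J - 32965} = \frac{13 \cdot 8 \cdot 29 - 29429}{13550 - 32965} = \frac{104 \cdot 29 - 29429}{-19415} = \left(3016 - 29429\right) \left(- \frac{1}{19415}\right) = \left(-26413\right) \left(- \frac{1}{19415}\right) = \frac{26413}{19415}$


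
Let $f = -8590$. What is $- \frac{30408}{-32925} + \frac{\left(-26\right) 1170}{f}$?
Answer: $\frac{42092774}{9427525} \approx 4.4649$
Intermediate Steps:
$- \frac{30408}{-32925} + \frac{\left(-26\right) 1170}{f} = - \frac{30408}{-32925} + \frac{\left(-26\right) 1170}{-8590} = \left(-30408\right) \left(- \frac{1}{32925}\right) - - \frac{3042}{859} = \frac{10136}{10975} + \frac{3042}{859} = \frac{42092774}{9427525}$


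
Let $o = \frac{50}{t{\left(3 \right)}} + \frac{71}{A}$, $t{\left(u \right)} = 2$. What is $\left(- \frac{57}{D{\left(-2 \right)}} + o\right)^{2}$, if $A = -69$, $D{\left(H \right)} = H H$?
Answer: $\frac{7198489}{76176} \approx 94.498$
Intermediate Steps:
$D{\left(H \right)} = H^{2}$
$o = \frac{1654}{69}$ ($o = \frac{50}{2} + \frac{71}{-69} = 50 \cdot \frac{1}{2} + 71 \left(- \frac{1}{69}\right) = 25 - \frac{71}{69} = \frac{1654}{69} \approx 23.971$)
$\left(- \frac{57}{D{\left(-2 \right)}} + o\right)^{2} = \left(- \frac{57}{\left(-2\right)^{2}} + \frac{1654}{69}\right)^{2} = \left(- \frac{57}{4} + \frac{1654}{69}\right)^{2} = \left(\frac{2683}{276}\right)^{2} = \frac{7198489}{76176}$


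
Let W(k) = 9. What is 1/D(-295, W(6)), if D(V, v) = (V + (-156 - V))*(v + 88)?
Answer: -1/15132 ≈ -6.6085e-5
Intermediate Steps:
D(V, v) = -13728 - 156*v (D(V, v) = -156*(88 + v) = -13728 - 156*v)
1/D(-295, W(6)) = 1/(-13728 - 156*9) = 1/(-13728 - 1404) = 1/(-15132) = -1/15132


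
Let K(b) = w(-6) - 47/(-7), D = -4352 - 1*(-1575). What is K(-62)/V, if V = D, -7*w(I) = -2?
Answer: -7/2777 ≈ -0.0025207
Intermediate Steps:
w(I) = 2/7 (w(I) = -⅐*(-2) = 2/7)
D = -2777 (D = -4352 + 1575 = -2777)
V = -2777
K(b) = 7 (K(b) = 2/7 - 47/(-7) = 2/7 - 47*(-1)/7 = 2/7 - 1*(-47/7) = 2/7 + 47/7 = 7)
K(-62)/V = 7/(-2777) = 7*(-1/2777) = -7/2777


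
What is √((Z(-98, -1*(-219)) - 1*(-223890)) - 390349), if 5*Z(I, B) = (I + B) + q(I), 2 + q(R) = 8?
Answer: 2*I*√1040210/5 ≈ 407.96*I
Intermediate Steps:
q(R) = 6 (q(R) = -2 + 8 = 6)
Z(I, B) = 6/5 + B/5 + I/5 (Z(I, B) = ((I + B) + 6)/5 = ((B + I) + 6)/5 = (6 + B + I)/5 = 6/5 + B/5 + I/5)
√((Z(-98, -1*(-219)) - 1*(-223890)) - 390349) = √(((6/5 + (-1*(-219))/5 + (⅕)*(-98)) - 1*(-223890)) - 390349) = √(((6/5 + (⅕)*219 - 98/5) + 223890) - 390349) = √(((6/5 + 219/5 - 98/5) + 223890) - 390349) = √((127/5 + 223890) - 390349) = √(1119577/5 - 390349) = √(-832168/5) = 2*I*√1040210/5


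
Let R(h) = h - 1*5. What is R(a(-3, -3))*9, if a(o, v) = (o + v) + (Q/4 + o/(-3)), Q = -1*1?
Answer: -369/4 ≈ -92.250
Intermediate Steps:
Q = -1
a(o, v) = -¼ + v + 2*o/3 (a(o, v) = (o + v) + (-1/4 + o/(-3)) = (o + v) + (-1*¼ + o*(-⅓)) = (o + v) + (-¼ - o/3) = -¼ + v + 2*o/3)
R(h) = -5 + h (R(h) = h - 5 = -5 + h)
R(a(-3, -3))*9 = (-5 + (-¼ - 3 + (⅔)*(-3)))*9 = (-5 + (-¼ - 3 - 2))*9 = (-5 - 21/4)*9 = -41/4*9 = -369/4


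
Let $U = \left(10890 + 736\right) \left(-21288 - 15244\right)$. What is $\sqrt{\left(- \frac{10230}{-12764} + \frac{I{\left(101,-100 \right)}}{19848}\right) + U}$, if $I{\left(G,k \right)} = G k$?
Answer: $\frac{4 i \sqrt{1663760930011735745787}}{7916871} \approx 20609.0 i$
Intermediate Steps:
$U = -424721032$ ($U = 11626 \left(-36532\right) = -424721032$)
$\sqrt{\left(- \frac{10230}{-12764} + \frac{I{\left(101,-100 \right)}}{19848}\right) + U} = \sqrt{\left(- \frac{10230}{-12764} + \frac{101 \left(-100\right)}{19848}\right) - 424721032} = \sqrt{\left(\left(-10230\right) \left(- \frac{1}{12764}\right) - \frac{2525}{4962}\right) - 424721032} = \sqrt{\left(\frac{5115}{6382} - \frac{2525}{4962}\right) - 424721032} = \sqrt{\frac{2316520}{7916871} - 424721032} = \sqrt{- \frac{3362461619014352}{7916871}} = \frac{4 i \sqrt{1663760930011735745787}}{7916871}$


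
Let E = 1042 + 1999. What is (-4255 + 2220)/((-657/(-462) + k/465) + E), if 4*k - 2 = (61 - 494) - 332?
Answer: -291452700/435676939 ≈ -0.66897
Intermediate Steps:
k = -763/4 (k = ½ + ((61 - 494) - 332)/4 = ½ + (-433 - 332)/4 = ½ + (¼)*(-765) = ½ - 765/4 = -763/4 ≈ -190.75)
E = 3041
(-4255 + 2220)/((-657/(-462) + k/465) + E) = (-4255 + 2220)/((-657/(-462) - 763/4/465) + 3041) = -2035/((-657*(-1/462) - 763/4*1/465) + 3041) = -2035/((219/154 - 763/1860) + 3041) = -2035/(144919/143220 + 3041) = -2035/435676939/143220 = -2035*143220/435676939 = -291452700/435676939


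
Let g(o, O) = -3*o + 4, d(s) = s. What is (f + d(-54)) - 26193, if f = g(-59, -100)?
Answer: -26066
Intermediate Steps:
g(o, O) = 4 - 3*o
f = 181 (f = 4 - 3*(-59) = 4 + 177 = 181)
(f + d(-54)) - 26193 = (181 - 54) - 26193 = 127 - 26193 = -26066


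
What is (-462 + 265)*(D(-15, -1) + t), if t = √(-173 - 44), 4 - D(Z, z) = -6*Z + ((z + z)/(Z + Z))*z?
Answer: 253933/15 - 197*I*√217 ≈ 16929.0 - 2902.0*I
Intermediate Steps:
D(Z, z) = 4 + 6*Z - z²/Z (D(Z, z) = 4 - (-6*Z + ((z + z)/(Z + Z))*z) = 4 - (-6*Z + ((2*z)/((2*Z)))*z) = 4 - (-6*Z + ((2*z)*(1/(2*Z)))*z) = 4 - (-6*Z + (z/Z)*z) = 4 - (-6*Z + z²/Z) = 4 + (6*Z - z²/Z) = 4 + 6*Z - z²/Z)
t = I*√217 (t = √(-217) = I*√217 ≈ 14.731*I)
(-462 + 265)*(D(-15, -1) + t) = (-462 + 265)*((4 + 6*(-15) - 1*(-1)²/(-15)) + I*√217) = -197*((4 - 90 - 1*(-1/15)*1) + I*√217) = -197*((4 - 90 + 1/15) + I*√217) = -197*(-1289/15 + I*√217) = 253933/15 - 197*I*√217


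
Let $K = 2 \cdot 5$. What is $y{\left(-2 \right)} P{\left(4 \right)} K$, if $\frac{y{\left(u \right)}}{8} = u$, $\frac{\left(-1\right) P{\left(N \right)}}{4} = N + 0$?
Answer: $2560$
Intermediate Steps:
$P{\left(N \right)} = - 4 N$ ($P{\left(N \right)} = - 4 \left(N + 0\right) = - 4 N$)
$K = 10$
$y{\left(u \right)} = 8 u$
$y{\left(-2 \right)} P{\left(4 \right)} K = 8 \left(-2\right) \left(\left(-4\right) 4\right) 10 = \left(-16\right) \left(-16\right) 10 = 256 \cdot 10 = 2560$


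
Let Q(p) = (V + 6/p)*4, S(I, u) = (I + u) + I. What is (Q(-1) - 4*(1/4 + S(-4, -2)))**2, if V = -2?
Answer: 49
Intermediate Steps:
S(I, u) = u + 2*I
Q(p) = -8 + 24/p (Q(p) = (-2 + 6/p)*4 = -8 + 24/p)
(Q(-1) - 4*(1/4 + S(-4, -2)))**2 = ((-8 + 24/(-1)) - 4*(1/4 + (-2 + 2*(-4))))**2 = ((-8 + 24*(-1)) - 4*(1/4 + (-2 - 8)))**2 = ((-8 - 24) - 4*(1/4 - 10))**2 = (-32 - 4*(-39/4))**2 = (-32 + 39)**2 = 7**2 = 49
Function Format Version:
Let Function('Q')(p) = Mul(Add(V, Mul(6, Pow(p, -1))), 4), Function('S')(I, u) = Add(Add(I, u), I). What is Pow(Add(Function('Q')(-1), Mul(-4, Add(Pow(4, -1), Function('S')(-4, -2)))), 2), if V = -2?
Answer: 49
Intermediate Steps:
Function('S')(I, u) = Add(u, Mul(2, I))
Function('Q')(p) = Add(-8, Mul(24, Pow(p, -1))) (Function('Q')(p) = Mul(Add(-2, Mul(6, Pow(p, -1))), 4) = Add(-8, Mul(24, Pow(p, -1))))
Pow(Add(Function('Q')(-1), Mul(-4, Add(Pow(4, -1), Function('S')(-4, -2)))), 2) = Pow(Add(Add(-8, Mul(24, Pow(-1, -1))), Mul(-4, Add(Pow(4, -1), Add(-2, Mul(2, -4))))), 2) = Pow(Add(Add(-8, Mul(24, -1)), Mul(-4, Add(Rational(1, 4), Add(-2, -8)))), 2) = Pow(Add(Add(-8, -24), Mul(-4, Add(Rational(1, 4), -10))), 2) = Pow(Add(-32, Mul(-4, Rational(-39, 4))), 2) = Pow(Add(-32, 39), 2) = Pow(7, 2) = 49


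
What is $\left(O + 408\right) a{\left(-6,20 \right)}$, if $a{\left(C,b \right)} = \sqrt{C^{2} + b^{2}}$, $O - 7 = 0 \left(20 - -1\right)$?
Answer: $830 \sqrt{109} \approx 8665.5$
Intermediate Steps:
$O = 7$ ($O = 7 + 0 \left(20 - -1\right) = 7 + 0 \left(20 + 1\right) = 7 + 0 \cdot 21 = 7 + 0 = 7$)
$\left(O + 408\right) a{\left(-6,20 \right)} = \left(7 + 408\right) \sqrt{\left(-6\right)^{2} + 20^{2}} = 415 \sqrt{36 + 400} = 415 \sqrt{436} = 415 \cdot 2 \sqrt{109} = 830 \sqrt{109}$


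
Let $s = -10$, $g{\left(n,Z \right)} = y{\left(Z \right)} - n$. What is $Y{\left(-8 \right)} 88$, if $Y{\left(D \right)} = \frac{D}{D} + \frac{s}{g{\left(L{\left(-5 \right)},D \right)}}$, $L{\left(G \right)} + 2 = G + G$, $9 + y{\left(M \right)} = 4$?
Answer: $- \frac{264}{7} \approx -37.714$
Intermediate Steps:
$y{\left(M \right)} = -5$ ($y{\left(M \right)} = -9 + 4 = -5$)
$L{\left(G \right)} = -2 + 2 G$ ($L{\left(G \right)} = -2 + \left(G + G\right) = -2 + 2 G$)
$g{\left(n,Z \right)} = -5 - n$
$Y{\left(D \right)} = - \frac{3}{7}$ ($Y{\left(D \right)} = \frac{D}{D} - \frac{10}{-5 - \left(-2 + 2 \left(-5\right)\right)} = 1 - \frac{10}{-5 - \left(-2 - 10\right)} = 1 - \frac{10}{-5 - -12} = 1 - \frac{10}{-5 + 12} = 1 - \frac{10}{7} = - \frac{3}{7}$)
$Y{\left(-8 \right)} 88 = \left(- \frac{3}{7}\right) 88 = - \frac{264}{7}$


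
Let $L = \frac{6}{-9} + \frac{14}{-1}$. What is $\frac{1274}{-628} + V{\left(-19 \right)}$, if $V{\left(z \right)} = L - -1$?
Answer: $- \frac{14785}{942} \approx -15.695$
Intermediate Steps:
$L = - \frac{44}{3}$ ($L = 6 \left(- \frac{1}{9}\right) + 14 \left(-1\right) = - \frac{2}{3} - 14 = - \frac{44}{3} \approx -14.667$)
$V{\left(z \right)} = - \frac{41}{3}$ ($V{\left(z \right)} = - \frac{44}{3} - -1 = - \frac{44}{3} + 1 = - \frac{41}{3}$)
$\frac{1274}{-628} + V{\left(-19 \right)} = \frac{1274}{-628} - \frac{41}{3} = 1274 \left(- \frac{1}{628}\right) - \frac{41}{3} = - \frac{637}{314} - \frac{41}{3} = - \frac{14785}{942}$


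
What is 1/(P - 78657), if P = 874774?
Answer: 1/796117 ≈ 1.2561e-6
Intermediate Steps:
1/(P - 78657) = 1/(874774 - 78657) = 1/796117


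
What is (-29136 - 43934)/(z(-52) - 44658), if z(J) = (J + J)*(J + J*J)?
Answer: 36535/160233 ≈ 0.22801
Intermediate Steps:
z(J) = 2*J*(J + J**2) (z(J) = (2*J)*(J + J**2) = 2*J*(J + J**2))
(-29136 - 43934)/(z(-52) - 44658) = (-29136 - 43934)/(2*(-52)**2*(1 - 52) - 44658) = -73070/(2*2704*(-51) - 44658) = -73070/(-275808 - 44658) = -73070/(-320466) = -73070*(-1/320466) = 36535/160233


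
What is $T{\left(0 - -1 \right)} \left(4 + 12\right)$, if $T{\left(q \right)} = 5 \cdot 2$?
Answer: $160$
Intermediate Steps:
$T{\left(q \right)} = 10$
$T{\left(0 - -1 \right)} \left(4 + 12\right) = 10 \left(4 + 12\right) = 10 \cdot 16 = 160$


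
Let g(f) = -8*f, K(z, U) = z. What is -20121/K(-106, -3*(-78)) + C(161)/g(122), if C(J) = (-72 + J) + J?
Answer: 4902899/25864 ≈ 189.56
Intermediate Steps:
C(J) = -72 + 2*J
-20121/K(-106, -3*(-78)) + C(161)/g(122) = -20121/(-106) + (-72 + 2*161)/((-8*122)) = -20121*(-1/106) + (-72 + 322)/(-976) = 20121/106 + 250*(-1/976) = 20121/106 - 125/488 = 4902899/25864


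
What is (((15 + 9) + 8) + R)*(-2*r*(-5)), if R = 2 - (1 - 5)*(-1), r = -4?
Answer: -1200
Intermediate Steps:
R = -2 (R = 2 - (-4)*(-1) = 2 - 1*4 = 2 - 4 = -2)
(((15 + 9) + 8) + R)*(-2*r*(-5)) = (((15 + 9) + 8) - 2)*(-2*(-4)*(-5)) = ((24 + 8) - 2)*(8*(-5)) = (32 - 2)*(-40) = 30*(-40) = -1200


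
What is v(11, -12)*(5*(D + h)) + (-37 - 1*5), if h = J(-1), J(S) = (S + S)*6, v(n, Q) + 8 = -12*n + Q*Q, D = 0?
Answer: -282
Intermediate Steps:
v(n, Q) = -8 + Q**2 - 12*n (v(n, Q) = -8 + (-12*n + Q*Q) = -8 + (-12*n + Q**2) = -8 + (Q**2 - 12*n) = -8 + Q**2 - 12*n)
J(S) = 12*S (J(S) = (2*S)*6 = 12*S)
h = -12 (h = 12*(-1) = -12)
v(11, -12)*(5*(D + h)) + (-37 - 1*5) = (-8 + (-12)**2 - 12*11)*(5*(0 - 12)) + (-37 - 1*5) = (-8 + 144 - 132)*(5*(-12)) + (-37 - 5) = 4*(-60) - 42 = -240 - 42 = -282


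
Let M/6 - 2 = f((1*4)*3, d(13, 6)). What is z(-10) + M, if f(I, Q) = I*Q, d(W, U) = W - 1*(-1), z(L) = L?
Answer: 1010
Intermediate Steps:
d(W, U) = 1 + W (d(W, U) = W + 1 = 1 + W)
M = 1020 (M = 12 + 6*(((1*4)*3)*(1 + 13)) = 12 + 6*((4*3)*14) = 12 + 6*(12*14) = 12 + 6*168 = 12 + 1008 = 1020)
z(-10) + M = -10 + 1020 = 1010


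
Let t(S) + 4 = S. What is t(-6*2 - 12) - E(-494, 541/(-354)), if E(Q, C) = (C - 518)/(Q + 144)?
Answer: -3653113/123900 ≈ -29.484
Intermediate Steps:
t(S) = -4 + S
E(Q, C) = (-518 + C)/(144 + Q)
t(-6*2 - 12) - E(-494, 541/(-354)) = (-4 + (-6*2 - 12)) - (-518 + 541/(-354))/(144 - 494) = (-4 + (-12 - 12)) - (-518 + 541*(-1/354))/(-350) = (-4 - 24) - (-1)*(-518 - 541/354)/350 = -28 - (-1)*(-183913)/(350*354) = -28 - 1*183913/123900 = -28 - 183913/123900 = -3653113/123900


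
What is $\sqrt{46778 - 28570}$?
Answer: $4 \sqrt{1138} \approx 134.94$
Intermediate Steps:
$\sqrt{46778 - 28570} = \sqrt{18208} = 4 \sqrt{1138}$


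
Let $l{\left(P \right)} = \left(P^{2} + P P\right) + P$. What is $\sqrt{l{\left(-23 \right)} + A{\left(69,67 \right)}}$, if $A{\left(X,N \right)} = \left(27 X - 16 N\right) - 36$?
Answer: $\sqrt{1790} \approx 42.308$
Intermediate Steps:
$A{\left(X,N \right)} = -36 - 16 N + 27 X$ ($A{\left(X,N \right)} = \left(- 16 N + 27 X\right) - 36 = -36 - 16 N + 27 X$)
$l{\left(P \right)} = P + 2 P^{2}$ ($l{\left(P \right)} = \left(P^{2} + P^{2}\right) + P = 2 P^{2} + P = P + 2 P^{2}$)
$\sqrt{l{\left(-23 \right)} + A{\left(69,67 \right)}} = \sqrt{- 23 \left(1 + 2 \left(-23\right)\right) - -755} = \sqrt{- 23 \left(1 - 46\right) - -755} = \sqrt{\left(-23\right) \left(-45\right) + 755} = \sqrt{1035 + 755} = \sqrt{1790}$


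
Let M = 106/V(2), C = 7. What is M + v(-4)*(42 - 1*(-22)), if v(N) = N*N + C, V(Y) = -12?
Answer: 8779/6 ≈ 1463.2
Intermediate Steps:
M = -53/6 (M = 106/(-12) = 106*(-1/12) = -53/6 ≈ -8.8333)
v(N) = 7 + N**2 (v(N) = N*N + 7 = N**2 + 7 = 7 + N**2)
M + v(-4)*(42 - 1*(-22)) = -53/6 + (7 + (-4)**2)*(42 - 1*(-22)) = -53/6 + (7 + 16)*(42 + 22) = -53/6 + 23*64 = -53/6 + 1472 = 8779/6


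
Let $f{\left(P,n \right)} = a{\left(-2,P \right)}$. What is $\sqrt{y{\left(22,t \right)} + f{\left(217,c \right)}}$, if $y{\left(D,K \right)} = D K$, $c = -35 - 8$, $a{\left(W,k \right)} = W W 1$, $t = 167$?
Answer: $\sqrt{3678} \approx 60.646$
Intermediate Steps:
$a{\left(W,k \right)} = W^{2}$ ($a{\left(W,k \right)} = W^{2} \cdot 1 = W^{2}$)
$c = -43$
$f{\left(P,n \right)} = 4$ ($f{\left(P,n \right)} = \left(-2\right)^{2} = 4$)
$\sqrt{y{\left(22,t \right)} + f{\left(217,c \right)}} = \sqrt{22 \cdot 167 + 4} = \sqrt{3674 + 4} = \sqrt{3678}$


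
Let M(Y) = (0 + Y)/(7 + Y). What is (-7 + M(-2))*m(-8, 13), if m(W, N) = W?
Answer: 296/5 ≈ 59.200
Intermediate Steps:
M(Y) = Y/(7 + Y)
(-7 + M(-2))*m(-8, 13) = (-7 - 2/(7 - 2))*(-8) = (-7 - 2/5)*(-8) = (-7 - 2*⅕)*(-8) = (-7 - ⅖)*(-8) = -37/5*(-8) = 296/5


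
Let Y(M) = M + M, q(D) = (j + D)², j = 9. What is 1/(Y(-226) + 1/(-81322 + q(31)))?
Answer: -79722/36034345 ≈ -0.0022124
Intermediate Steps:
q(D) = (9 + D)²
Y(M) = 2*M
1/(Y(-226) + 1/(-81322 + q(31))) = 1/(2*(-226) + 1/(-81322 + (9 + 31)²)) = 1/(-452 + 1/(-81322 + 40²)) = 1/(-452 + 1/(-81322 + 1600)) = 1/(-452 + 1/(-79722)) = 1/(-452 - 1/79722) = 1/(-36034345/79722) = -79722/36034345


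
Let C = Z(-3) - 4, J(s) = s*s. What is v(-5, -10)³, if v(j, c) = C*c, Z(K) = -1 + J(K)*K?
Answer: 32768000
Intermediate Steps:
J(s) = s²
Z(K) = -1 + K³ (Z(K) = -1 + K²*K = -1 + K³)
C = -32 (C = (-1 + (-3)³) - 4 = (-1 - 27) - 4 = -28 - 4 = -32)
v(j, c) = -32*c
v(-5, -10)³ = (-32*(-10))³ = 320³ = 32768000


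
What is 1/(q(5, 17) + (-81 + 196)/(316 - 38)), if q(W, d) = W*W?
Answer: 278/7065 ≈ 0.039349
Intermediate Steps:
q(W, d) = W²
1/(q(5, 17) + (-81 + 196)/(316 - 38)) = 1/(5² + (-81 + 196)/(316 - 38)) = 1/(25 + 115/278) = 1/(7065/278) = 278/7065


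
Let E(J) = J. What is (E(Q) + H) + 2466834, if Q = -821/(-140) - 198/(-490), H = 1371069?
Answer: 3761151083/980 ≈ 3.8379e+6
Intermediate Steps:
Q = 6143/980 (Q = -821*(-1/140) - 198*(-1/490) = 821/140 + 99/245 = 6143/980 ≈ 6.2684)
(E(Q) + H) + 2466834 = (6143/980 + 1371069) + 2466834 = 1343653763/980 + 2466834 = 3761151083/980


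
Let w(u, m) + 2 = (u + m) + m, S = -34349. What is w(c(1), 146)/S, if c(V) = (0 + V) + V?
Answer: -292/34349 ≈ -0.0085010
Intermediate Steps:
c(V) = 2*V (c(V) = V + V = 2*V)
w(u, m) = -2 + u + 2*m (w(u, m) = -2 + ((u + m) + m) = -2 + ((m + u) + m) = -2 + (u + 2*m) = -2 + u + 2*m)
w(c(1), 146)/S = (-2 + 2*1 + 2*146)/(-34349) = (-2 + 2 + 292)*(-1/34349) = 292*(-1/34349) = -292/34349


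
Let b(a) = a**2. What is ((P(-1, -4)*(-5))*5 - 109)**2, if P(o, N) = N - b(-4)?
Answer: 152881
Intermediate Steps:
P(o, N) = -16 + N (P(o, N) = N - 1*(-4)**2 = N - 1*16 = N - 16 = -16 + N)
((P(-1, -4)*(-5))*5 - 109)**2 = (((-16 - 4)*(-5))*5 - 109)**2 = (-20*(-5)*5 - 109)**2 = (100*5 - 109)**2 = (500 - 109)**2 = 391**2 = 152881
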